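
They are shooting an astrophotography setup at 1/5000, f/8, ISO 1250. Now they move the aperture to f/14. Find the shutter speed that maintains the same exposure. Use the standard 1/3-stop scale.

1/1600s

Aperture: f/8 → f/9 → f/10 → f/11 → f/13 → f/14 — 1 2/3 stops smaller aperture (darker).
Need 1 2/3 stops brighter from the shutter speed: 1/5000 → 1/4000 → 1/3200 → 1/2500 → 1/2000 → 1/1600.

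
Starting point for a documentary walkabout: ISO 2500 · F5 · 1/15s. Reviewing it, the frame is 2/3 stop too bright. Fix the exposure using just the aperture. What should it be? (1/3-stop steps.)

f/6.3

Overexposed by 2/3 stop → need 2/3 stop darker.
Aperture: f/5 → f/5.6 → f/6.3.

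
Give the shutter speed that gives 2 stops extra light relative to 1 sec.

Shutter speed: 1 → 2 → 4 — 2 stops longer (brighter).

4 s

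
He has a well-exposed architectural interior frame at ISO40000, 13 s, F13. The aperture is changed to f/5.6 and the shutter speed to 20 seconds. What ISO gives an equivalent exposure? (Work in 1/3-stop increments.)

Aperture: f/13 → f/11 → f/10 → f/9 → f/8 → f/7.1 → f/6.3 → f/5.6 — 2 1/3 stops larger aperture (brighter).
Shutter speed: 13 → 15 → 20 — 2/3 stop slower (brighter).
Net change so far: 3 stops brighter. Offset with the ISO: 40000 → 32000 → 25600 → 20000 → 16000 → 12800 → 10000 → 8000 → 6400 → 5000.

ISO 5000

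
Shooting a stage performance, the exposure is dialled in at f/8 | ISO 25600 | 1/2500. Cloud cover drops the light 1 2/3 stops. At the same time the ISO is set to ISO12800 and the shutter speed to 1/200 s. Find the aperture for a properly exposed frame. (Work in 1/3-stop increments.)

f/11

Scene light: 1 2/3 stops darker.
ISO: 25600 → 20000 → 16000 → 12800 — 1 stop lower (darker).
Shutter speed: 1/2500 → 1/2000 → 1/1600 → 1/1250 → 1/1000 → 1/800 → 1/640 → 1/500 → 1/400 → 1/320 → 1/250 → 1/200 — 3 2/3 stops longer (brighter).
Net so far: 1 stop brighter. Aperture: f/8 → f/9 → f/10 → f/11.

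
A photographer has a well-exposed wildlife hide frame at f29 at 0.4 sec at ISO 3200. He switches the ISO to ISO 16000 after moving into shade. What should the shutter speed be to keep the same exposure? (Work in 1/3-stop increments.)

1/13s

ISO: 3200 → 4000 → 5000 → 6400 → 8000 → 10000 → 12800 → 16000 — 2 1/3 stops higher (brighter).
Need 2 1/3 stops darker from the shutter speed: 0.4 → 0.3 → 1/4 → 1/5 → 1/6 → 1/8 → 1/10 → 1/13.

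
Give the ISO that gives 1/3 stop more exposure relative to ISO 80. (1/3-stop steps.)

ISO: 80 → 100 — 1/3 stop raised (brighter).

ISO 100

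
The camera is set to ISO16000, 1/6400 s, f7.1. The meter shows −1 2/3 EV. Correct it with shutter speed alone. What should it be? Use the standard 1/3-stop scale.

Underexposed by 1 2/3 stops → need 1 2/3 stops brighter.
Shutter speed: 1/6400 → 1/5000 → 1/4000 → 1/3200 → 1/2500 → 1/2000.

1/2000s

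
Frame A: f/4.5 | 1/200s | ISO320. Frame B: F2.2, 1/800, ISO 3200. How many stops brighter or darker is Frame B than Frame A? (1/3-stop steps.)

Aperture: f/4.5 → f/4 → f/3.5 → f/3.2 → f/2.8 → f/2.5 → f/2.2 — 2 stops opened up (brighter).
Shutter speed: 1/200 → 1/250 → 1/320 → 1/400 → 1/500 → 1/640 → 1/800 — 2 stops faster (darker).
ISO: 320 → 400 → 500 → 640 → 800 → 1000 → 1250 → 1600 → 2000 → 2500 → 3200 — 3 1/3 stops higher (brighter).
Net: +2 −2 +3 1/3 = +3 1/3 stops.

3 1/3 stops brighter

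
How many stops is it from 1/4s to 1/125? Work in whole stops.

1/4 → 1/8 → 1/15 → 1/30 → 1/60 → 1/125 — count the steps: 5 stops.

5 stops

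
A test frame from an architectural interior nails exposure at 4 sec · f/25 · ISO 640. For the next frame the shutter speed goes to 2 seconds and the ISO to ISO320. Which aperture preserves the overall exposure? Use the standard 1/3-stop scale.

f/13

Shutter speed: 4 → 3.2 → 2.5 → 2 — 1 stop faster (darker).
ISO: 640 → 500 → 400 → 320 — 1 stop dropped (darker).
Net change so far: 2 stops darker. Offset with the aperture: f/25 → f/22 → f/20 → f/18 → f/16 → f/14 → f/13.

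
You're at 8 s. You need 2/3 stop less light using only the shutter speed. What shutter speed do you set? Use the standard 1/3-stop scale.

Shutter speed: 8 → 6 → 5 — 2/3 stop faster (darker).

5 s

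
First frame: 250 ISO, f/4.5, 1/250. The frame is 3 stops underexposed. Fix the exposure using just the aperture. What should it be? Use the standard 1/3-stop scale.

f/1.6

Underexposed by 3 stops → need 3 stops brighter.
Aperture: f/4.5 → f/4 → f/3.5 → f/3.2 → f/2.8 → f/2.5 → f/2.2 → f/2 → f/1.8 → f/1.6.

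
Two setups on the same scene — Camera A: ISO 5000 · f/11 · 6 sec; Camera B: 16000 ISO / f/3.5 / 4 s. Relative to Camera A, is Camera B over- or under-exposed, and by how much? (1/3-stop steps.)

Aperture: f/11 → f/10 → f/9 → f/8 → f/7.1 → f/6.3 → f/5.6 → f/5 → f/4.5 → f/4 → f/3.5 — 3 1/3 stops larger aperture (brighter).
Shutter speed: 6 → 5 → 4 — 2/3 stop shorter (darker).
ISO: 5000 → 6400 → 8000 → 10000 → 12800 → 16000 — 1 2/3 stops raised (brighter).
Net: +3 1/3 −2/3 +1 2/3 = +4 1/3 stops.

4 1/3 stops brighter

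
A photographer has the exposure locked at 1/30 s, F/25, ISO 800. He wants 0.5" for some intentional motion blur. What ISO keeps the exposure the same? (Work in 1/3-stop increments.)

Shutter speed: 1/30 → 1/25 → 1/20 → 1/15 → 1/13 → 1/10 → 1/8 → 1/6 → 1/5 → 1/4 → 0.3 → 0.4 → 0.5 — 4 stops longer (brighter).
Need 4 stops darker from the ISO: 800 → 640 → 500 → 400 → 320 → 250 → 200 → 160 → 125 → 100 → 80 → 64 → 50.

ISO 50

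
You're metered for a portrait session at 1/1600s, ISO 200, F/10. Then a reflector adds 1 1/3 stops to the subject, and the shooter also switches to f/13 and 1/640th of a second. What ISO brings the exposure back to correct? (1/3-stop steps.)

Scene light: 1 1/3 stops brighter.
Aperture: f/10 → f/11 → f/13 — 2/3 stop narrower (darker).
Shutter speed: 1/1600 → 1/1250 → 1/1000 → 1/800 → 1/640 — 1 1/3 stops slower (brighter).
Net so far: 2 stops brighter. ISO: 200 → 160 → 125 → 100 → 80 → 64 → 50.

ISO 50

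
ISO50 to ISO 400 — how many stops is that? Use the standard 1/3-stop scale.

3 stops

50 → 64 → 80 → 100 → 125 → 160 → 200 → 250 → 320 → 400 — count the steps: 9 third-stops = 3 stops.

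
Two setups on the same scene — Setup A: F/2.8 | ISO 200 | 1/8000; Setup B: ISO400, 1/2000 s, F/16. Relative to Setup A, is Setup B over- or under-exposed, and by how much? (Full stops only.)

2 stops darker

Aperture: f/2.8 → f/4 → f/5.6 → f/8 → f/11 → f/16 — 5 stops narrower (darker).
Shutter speed: 1/8000 → 1/4000 → 1/2000 — 2 stops slower (brighter).
ISO: 200 → 400 — 1 stop higher (brighter).
Net: −5 +2 +1 = −2 stops.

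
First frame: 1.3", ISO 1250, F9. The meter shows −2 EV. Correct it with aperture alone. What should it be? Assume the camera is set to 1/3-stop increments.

f/4.5

Underexposed by 2 stops → need 2 stops brighter.
Aperture: f/9 → f/8 → f/7.1 → f/6.3 → f/5.6 → f/5 → f/4.5.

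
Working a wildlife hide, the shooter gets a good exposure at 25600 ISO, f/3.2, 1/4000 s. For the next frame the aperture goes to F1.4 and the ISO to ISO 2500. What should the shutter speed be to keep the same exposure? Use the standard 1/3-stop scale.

Aperture: f/3.2 → f/2.8 → f/2.5 → f/2.2 → f/2 → f/1.8 → f/1.6 → f/1.4 — 2 1/3 stops larger aperture (brighter).
ISO: 25600 → 20000 → 16000 → 12800 → 10000 → 8000 → 6400 → 5000 → 4000 → 3200 → 2500 — 3 1/3 stops lower (darker).
Net change so far: 1 stop darker. Offset with the shutter speed: 1/4000 → 1/3200 → 1/2500 → 1/2000.

1/2000s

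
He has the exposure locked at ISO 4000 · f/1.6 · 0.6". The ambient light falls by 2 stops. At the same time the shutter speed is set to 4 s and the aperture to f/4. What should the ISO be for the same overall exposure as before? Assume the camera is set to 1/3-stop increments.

Scene light: 2 stops darker.
Shutter speed: 0.6 → 0.8 → 1 → 1.3 → 1.6 → 2 → 2.5 → 3.2 → 4 — 2 2/3 stops longer (brighter).
Aperture: f/1.6 → f/1.8 → f/2 → f/2.2 → f/2.5 → f/2.8 → f/3.2 → f/3.5 → f/4 — 2 2/3 stops stopped down (darker).
Net so far: 2 stops darker. ISO: 4000 → 5000 → 6400 → 8000 → 10000 → 12800 → 16000.

ISO 16000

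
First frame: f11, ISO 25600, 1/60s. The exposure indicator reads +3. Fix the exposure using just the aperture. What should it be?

f/32

Overexposed by 3 stops → need 3 stops darker.
Aperture: f/11 → f/16 → f/22 → f/32.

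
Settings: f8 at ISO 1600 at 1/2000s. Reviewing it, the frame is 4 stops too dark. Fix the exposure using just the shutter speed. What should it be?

Underexposed by 4 stops → need 4 stops brighter.
Shutter speed: 1/2000 → 1/1000 → 1/500 → 1/250 → 1/125.

1/125s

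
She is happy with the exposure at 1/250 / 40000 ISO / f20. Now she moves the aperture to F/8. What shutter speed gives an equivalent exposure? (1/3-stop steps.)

Aperture: f/20 → f/18 → f/16 → f/14 → f/13 → f/11 → f/10 → f/9 → f/8 — 2 2/3 stops wider (brighter).
Need 2 2/3 stops darker from the shutter speed: 1/250 → 1/320 → 1/400 → 1/500 → 1/640 → 1/800 → 1/1000 → 1/1250 → 1/1600.

1/1600s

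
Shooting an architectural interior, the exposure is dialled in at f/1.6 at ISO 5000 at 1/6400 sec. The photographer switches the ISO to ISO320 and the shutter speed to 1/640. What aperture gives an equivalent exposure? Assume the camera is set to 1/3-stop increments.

ISO: 5000 → 4000 → 3200 → 2500 → 2000 → 1600 → 1250 → 1000 → 800 → 640 → 500 → 400 → 320 — 4 stops lower (darker).
Shutter speed: 1/6400 → 1/5000 → 1/4000 → 1/3200 → 1/2500 → 1/2000 → 1/1600 → 1/1250 → 1/1000 → 1/800 → 1/640 — 3 1/3 stops longer (brighter).
Net change so far: 2/3 stop darker. Offset with the aperture: f/1.6 → f/1.4 → f/1.2.

f/1.2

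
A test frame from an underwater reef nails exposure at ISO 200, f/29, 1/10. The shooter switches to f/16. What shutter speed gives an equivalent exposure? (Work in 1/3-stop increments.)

Aperture: f/29 → f/25 → f/22 → f/20 → f/18 → f/16 — 1 2/3 stops wider (brighter).
Need 1 2/3 stops darker from the shutter speed: 1/10 → 1/13 → 1/15 → 1/20 → 1/25 → 1/30.

1/30s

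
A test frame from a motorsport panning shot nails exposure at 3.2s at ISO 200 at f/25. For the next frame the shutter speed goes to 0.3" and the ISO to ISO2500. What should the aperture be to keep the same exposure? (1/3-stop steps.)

f/29

Shutter speed: 3.2 → 2.5 → 2 → 1.6 → 1.3 → 1 → 0.8 → 0.6 → 0.5 → 0.4 → 0.3 — 3 1/3 stops shorter (darker).
ISO: 200 → 250 → 320 → 400 → 500 → 640 → 800 → 1000 → 1250 → 1600 → 2000 → 2500 — 3 2/3 stops raised (brighter).
Net change so far: 1/3 stop brighter. Offset with the aperture: f/25 → f/29.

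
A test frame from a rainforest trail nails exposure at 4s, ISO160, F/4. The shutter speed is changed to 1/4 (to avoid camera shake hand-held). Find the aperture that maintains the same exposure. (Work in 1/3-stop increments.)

Shutter speed: 4 → 3.2 → 2.5 → 2 → 1.6 → 1.3 → 1 → 0.8 → 0.6 → 0.5 → 0.4 → 0.3 → 1/4 — 4 stops faster (darker).
Need 4 stops brighter from the aperture: f/4 → f/3.5 → f/3.2 → f/2.8 → f/2.5 → f/2.2 → f/2 → f/1.8 → f/1.6 → f/1.4 → f/1.2 → f/1.1 → f/1.0.

f/1.0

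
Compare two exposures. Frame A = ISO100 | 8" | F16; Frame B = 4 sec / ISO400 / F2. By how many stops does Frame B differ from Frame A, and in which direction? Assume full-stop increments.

7 stops brighter

Aperture: f/16 → f/11 → f/8 → f/5.6 → f/4 → f/2.8 → f/2 — 6 stops larger aperture (brighter).
Shutter speed: 8 → 4 — 1 stop shorter (darker).
ISO: 100 → 200 → 400 — 2 stops raised (brighter).
Net: +6 −1 +2 = +7 stops.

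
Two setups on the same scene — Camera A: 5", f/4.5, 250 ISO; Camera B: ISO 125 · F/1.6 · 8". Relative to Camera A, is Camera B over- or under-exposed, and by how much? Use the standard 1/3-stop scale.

2 2/3 stops brighter

Aperture: f/4.5 → f/4 → f/3.5 → f/3.2 → f/2.8 → f/2.5 → f/2.2 → f/2 → f/1.8 → f/1.6 — 3 stops wider (brighter).
Shutter speed: 5 → 6 → 8 — 2/3 stop slower (brighter).
ISO: 250 → 200 → 160 → 125 — 1 stop lower (darker).
Net: +3 +2/3 −1 = +2 2/3 stops.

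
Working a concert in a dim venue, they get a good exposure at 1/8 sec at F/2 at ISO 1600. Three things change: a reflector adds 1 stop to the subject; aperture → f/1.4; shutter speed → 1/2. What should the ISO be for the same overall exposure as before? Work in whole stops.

ISO 100

Scene light: 1 stop brighter.
Aperture: f/2 → f/1.4 — 1 stop larger aperture (brighter).
Shutter speed: 1/8 → 1/4 → 1/2 — 2 stops longer (brighter).
Net so far: 4 stops brighter. ISO: 1600 → 800 → 400 → 200 → 100.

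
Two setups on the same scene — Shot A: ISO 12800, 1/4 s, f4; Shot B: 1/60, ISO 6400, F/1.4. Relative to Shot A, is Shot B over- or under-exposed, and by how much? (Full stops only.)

Aperture: f/4 → f/2.8 → f/2 → f/1.4 — 3 stops larger aperture (brighter).
Shutter speed: 1/4 → 1/8 → 1/15 → 1/30 → 1/60 — 4 stops shorter (darker).
ISO: 12800 → 6400 — 1 stop lower (darker).
Net: +3 −4 −1 = −2 stops.

2 stops darker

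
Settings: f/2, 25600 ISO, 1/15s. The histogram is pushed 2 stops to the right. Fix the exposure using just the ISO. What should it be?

ISO 6400

Overexposed by 2 stops → need 2 stops darker.
ISO: 25600 → 12800 → 6400.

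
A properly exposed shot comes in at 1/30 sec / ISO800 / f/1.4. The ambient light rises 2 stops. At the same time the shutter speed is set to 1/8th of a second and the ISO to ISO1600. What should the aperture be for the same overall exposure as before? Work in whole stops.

f/8

Scene light: 2 stops brighter.
Shutter speed: 1/30 → 1/15 → 1/8 — 2 stops slower (brighter).
ISO: 800 → 1600 — 1 stop higher (brighter).
Net so far: 5 stops brighter. Aperture: f/1.4 → f/2 → f/2.8 → f/4 → f/5.6 → f/8.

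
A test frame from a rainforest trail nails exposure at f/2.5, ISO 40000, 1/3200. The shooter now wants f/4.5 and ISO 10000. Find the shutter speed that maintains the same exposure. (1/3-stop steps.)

Aperture: f/2.5 → f/2.8 → f/3.2 → f/3.5 → f/4 → f/4.5 — 1 2/3 stops narrower (darker).
ISO: 40000 → 32000 → 25600 → 20000 → 16000 → 12800 → 10000 — 2 stops dropped (darker).
Net change so far: 3 2/3 stops darker. Offset with the shutter speed: 1/3200 → 1/2500 → 1/2000 → 1/1600 → 1/1250 → 1/1000 → 1/800 → 1/640 → 1/500 → 1/400 → 1/320 → 1/250.

1/250s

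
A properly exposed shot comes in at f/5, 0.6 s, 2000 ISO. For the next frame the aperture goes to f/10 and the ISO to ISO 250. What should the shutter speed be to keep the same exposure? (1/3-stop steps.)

Aperture: f/5 → f/5.6 → f/6.3 → f/7.1 → f/8 → f/9 → f/10 — 2 stops narrower (darker).
ISO: 2000 → 1600 → 1250 → 1000 → 800 → 640 → 500 → 400 → 320 → 250 — 3 stops dropped (darker).
Net change so far: 5 stops darker. Offset with the shutter speed: 0.6 → 0.8 → 1 → 1.3 → 1.6 → 2 → 2.5 → 3.2 → 4 → 5 → 6 → 8 → 10 → 13 → 15 → 20.

20 s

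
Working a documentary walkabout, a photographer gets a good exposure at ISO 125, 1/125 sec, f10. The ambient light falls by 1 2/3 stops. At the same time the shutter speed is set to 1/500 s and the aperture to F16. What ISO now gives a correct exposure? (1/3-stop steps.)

Scene light: 1 2/3 stops darker.
Shutter speed: 1/125 → 1/160 → 1/200 → 1/250 → 1/320 → 1/400 → 1/500 — 2 stops faster (darker).
Aperture: f/10 → f/11 → f/13 → f/14 → f/16 — 1 1/3 stops narrower (darker).
Net so far: 5 stops darker. ISO: 125 → 160 → 200 → 250 → 320 → 400 → 500 → 640 → 800 → 1000 → 1250 → 1600 → 2000 → 2500 → 3200 → 4000.

ISO 4000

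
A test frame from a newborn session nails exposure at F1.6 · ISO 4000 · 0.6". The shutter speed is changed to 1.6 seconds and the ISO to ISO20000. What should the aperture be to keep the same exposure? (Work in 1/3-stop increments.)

f/5.6

Shutter speed: 0.6 → 0.8 → 1 → 1.3 → 1.6 — 1 1/3 stops longer (brighter).
ISO: 4000 → 5000 → 6400 → 8000 → 10000 → 12800 → 16000 → 20000 — 2 1/3 stops raised (brighter).
Net change so far: 3 2/3 stops brighter. Offset with the aperture: f/1.6 → f/1.8 → f/2 → f/2.2 → f/2.5 → f/2.8 → f/3.2 → f/3.5 → f/4 → f/4.5 → f/5 → f/5.6.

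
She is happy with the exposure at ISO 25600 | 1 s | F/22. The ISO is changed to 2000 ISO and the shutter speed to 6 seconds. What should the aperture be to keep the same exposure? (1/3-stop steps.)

f/16

ISO: 25600 → 20000 → 16000 → 12800 → 10000 → 8000 → 6400 → 5000 → 4000 → 3200 → 2500 → 2000 — 3 2/3 stops lower (darker).
Shutter speed: 1 → 1.3 → 1.6 → 2 → 2.5 → 3.2 → 4 → 5 → 6 — 2 2/3 stops longer (brighter).
Net change so far: 1 stop darker. Offset with the aperture: f/22 → f/20 → f/18 → f/16.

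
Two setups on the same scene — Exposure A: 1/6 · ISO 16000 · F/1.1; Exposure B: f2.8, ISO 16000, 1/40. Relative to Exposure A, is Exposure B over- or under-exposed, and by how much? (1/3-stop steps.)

5 1/3 stops darker

Aperture: f/1.1 → f/1.2 → f/1.4 → f/1.6 → f/1.8 → f/2 → f/2.2 → f/2.5 → f/2.8 — 2 2/3 stops stopped down (darker).
Shutter speed: 1/6 → 1/8 → 1/10 → 1/13 → 1/15 → 1/20 → 1/25 → 1/30 → 1/40 — 2 2/3 stops faster (darker).
ISO: unchanged.
Net: −2 2/3 −2 2/3 = −5 1/3 stops.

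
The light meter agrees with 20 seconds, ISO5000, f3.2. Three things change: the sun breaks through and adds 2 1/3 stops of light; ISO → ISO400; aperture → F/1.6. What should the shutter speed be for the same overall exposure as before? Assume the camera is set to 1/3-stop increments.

Scene light: 2 1/3 stops brighter.
ISO: 5000 → 4000 → 3200 → 2500 → 2000 → 1600 → 1250 → 1000 → 800 → 640 → 500 → 400 — 3 2/3 stops dropped (darker).
Aperture: f/3.2 → f/2.8 → f/2.5 → f/2.2 → f/2 → f/1.8 → f/1.6 — 2 stops wider (brighter).
Net so far: 2/3 stop brighter. Shutter speed: 20 → 15 → 13.

13 s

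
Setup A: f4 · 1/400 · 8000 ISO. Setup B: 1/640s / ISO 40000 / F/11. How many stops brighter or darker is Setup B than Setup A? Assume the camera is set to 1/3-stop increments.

Aperture: f/4 → f/4.5 → f/5 → f/5.6 → f/6.3 → f/7.1 → f/8 → f/9 → f/10 → f/11 — 3 stops stopped down (darker).
Shutter speed: 1/400 → 1/500 → 1/640 — 2/3 stop faster (darker).
ISO: 8000 → 10000 → 12800 → 16000 → 20000 → 25600 → 32000 → 40000 — 2 1/3 stops raised (brighter).
Net: −3 −2/3 +2 1/3 = −1 1/3 stops.

1 1/3 stops darker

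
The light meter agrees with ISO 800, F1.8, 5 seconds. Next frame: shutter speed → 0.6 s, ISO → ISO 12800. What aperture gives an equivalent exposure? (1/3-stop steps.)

Shutter speed: 5 → 4 → 3.2 → 2.5 → 2 → 1.6 → 1.3 → 1 → 0.8 → 0.6 — 3 stops shorter (darker).
ISO: 800 → 1000 → 1250 → 1600 → 2000 → 2500 → 3200 → 4000 → 5000 → 6400 → 8000 → 10000 → 12800 — 4 stops raised (brighter).
Net change so far: 1 stop brighter. Offset with the aperture: f/1.8 → f/2 → f/2.2 → f/2.5.

f/2.5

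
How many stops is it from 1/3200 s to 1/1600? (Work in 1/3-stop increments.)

1/3200 → 1/2500 → 1/2000 → 1/1600 — count the steps: 3 third-stops = 1 stop.

1 stop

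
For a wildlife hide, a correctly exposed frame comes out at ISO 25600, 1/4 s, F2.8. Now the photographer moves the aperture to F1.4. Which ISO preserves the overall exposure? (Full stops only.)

ISO 6400

Aperture: f/2.8 → f/2 → f/1.4 — 2 stops wider (brighter).
Need 2 stops darker from the ISO: 25600 → 12800 → 6400.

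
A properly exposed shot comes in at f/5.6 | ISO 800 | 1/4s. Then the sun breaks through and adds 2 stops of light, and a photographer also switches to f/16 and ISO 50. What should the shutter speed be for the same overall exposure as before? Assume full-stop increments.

Scene light: 2 stops brighter.
Aperture: f/5.6 → f/8 → f/11 → f/16 — 3 stops stopped down (darker).
ISO: 800 → 400 → 200 → 100 → 50 — 4 stops dropped (darker).
Net so far: 5 stops darker. Shutter speed: 1/4 → 1/2 → 1 → 2 → 4 → 8.

8 s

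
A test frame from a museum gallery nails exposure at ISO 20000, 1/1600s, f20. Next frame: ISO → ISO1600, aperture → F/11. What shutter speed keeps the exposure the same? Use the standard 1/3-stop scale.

1/400s

ISO: 20000 → 16000 → 12800 → 10000 → 8000 → 6400 → 5000 → 4000 → 3200 → 2500 → 2000 → 1600 — 3 2/3 stops lower (darker).
Aperture: f/20 → f/18 → f/16 → f/14 → f/13 → f/11 — 1 2/3 stops larger aperture (brighter).
Net change so far: 2 stops darker. Offset with the shutter speed: 1/1600 → 1/1250 → 1/1000 → 1/800 → 1/640 → 1/500 → 1/400.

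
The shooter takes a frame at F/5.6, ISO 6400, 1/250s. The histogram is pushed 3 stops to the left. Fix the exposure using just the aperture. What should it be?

Underexposed by 3 stops → need 3 stops brighter.
Aperture: f/5.6 → f/4 → f/2.8 → f/2.

f/2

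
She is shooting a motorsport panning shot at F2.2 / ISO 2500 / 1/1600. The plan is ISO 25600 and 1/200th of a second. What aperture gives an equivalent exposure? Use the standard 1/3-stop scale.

ISO: 2500 → 3200 → 4000 → 5000 → 6400 → 8000 → 10000 → 12800 → 16000 → 20000 → 25600 — 3 1/3 stops higher (brighter).
Shutter speed: 1/1600 → 1/1250 → 1/1000 → 1/800 → 1/640 → 1/500 → 1/400 → 1/320 → 1/250 → 1/200 — 3 stops longer (brighter).
Net change so far: 6 1/3 stops brighter. Offset with the aperture: f/2.2 → f/2.5 → f/2.8 → f/3.2 → f/3.5 → f/4 → f/4.5 → f/5 → f/5.6 → f/6.3 → f/7.1 → f/8 → f/9 → f/10 → f/11 → f/13 → f/14 → f/16 → f/18 → f/20.

f/20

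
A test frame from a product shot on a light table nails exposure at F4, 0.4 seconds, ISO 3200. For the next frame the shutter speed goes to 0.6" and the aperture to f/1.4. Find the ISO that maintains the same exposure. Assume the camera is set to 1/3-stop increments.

ISO 250

Shutter speed: 0.4 → 0.5 → 0.6 — 2/3 stop longer (brighter).
Aperture: f/4 → f/3.5 → f/3.2 → f/2.8 → f/2.5 → f/2.2 → f/2 → f/1.8 → f/1.6 → f/1.4 — 3 stops opened up (brighter).
Net change so far: 3 2/3 stops brighter. Offset with the ISO: 3200 → 2500 → 2000 → 1600 → 1250 → 1000 → 800 → 640 → 500 → 400 → 320 → 250.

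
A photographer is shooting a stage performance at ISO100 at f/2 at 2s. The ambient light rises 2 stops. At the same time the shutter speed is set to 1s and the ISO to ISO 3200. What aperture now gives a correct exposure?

f/16

Scene light: 2 stops brighter.
Shutter speed: 2 → 1 — 1 stop faster (darker).
ISO: 100 → 200 → 400 → 800 → 1600 → 3200 — 5 stops raised (brighter).
Net so far: 6 stops brighter. Aperture: f/2 → f/2.8 → f/4 → f/5.6 → f/8 → f/11 → f/16.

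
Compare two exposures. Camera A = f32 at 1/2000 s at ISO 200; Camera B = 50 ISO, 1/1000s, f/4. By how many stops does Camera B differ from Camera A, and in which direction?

Aperture: f/32 → f/22 → f/16 → f/11 → f/8 → f/5.6 → f/4 — 6 stops opened up (brighter).
Shutter speed: 1/2000 → 1/1000 — 1 stop slower (brighter).
ISO: 200 → 100 → 50 — 2 stops lower (darker).
Net: +6 +1 −2 = +5 stops.

5 stops brighter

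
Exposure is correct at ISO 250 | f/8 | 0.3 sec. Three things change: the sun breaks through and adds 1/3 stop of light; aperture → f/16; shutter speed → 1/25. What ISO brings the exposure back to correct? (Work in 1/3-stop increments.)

ISO 6400

Scene light: 1/3 stop brighter.
Aperture: f/8 → f/9 → f/10 → f/11 → f/13 → f/14 → f/16 — 2 stops smaller aperture (darker).
Shutter speed: 0.3 → 1/4 → 1/5 → 1/6 → 1/8 → 1/10 → 1/13 → 1/15 → 1/20 → 1/25 — 3 stops shorter (darker).
Net so far: 4 2/3 stops darker. ISO: 250 → 320 → 400 → 500 → 640 → 800 → 1000 → 1250 → 1600 → 2000 → 2500 → 3200 → 4000 → 5000 → 6400.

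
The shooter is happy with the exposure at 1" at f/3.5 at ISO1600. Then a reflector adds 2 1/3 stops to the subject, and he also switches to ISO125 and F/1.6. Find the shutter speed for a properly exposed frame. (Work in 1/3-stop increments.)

Scene light: 2 1/3 stops brighter.
ISO: 1600 → 1250 → 1000 → 800 → 640 → 500 → 400 → 320 → 250 → 200 → 160 → 125 — 3 2/3 stops dropped (darker).
Aperture: f/3.5 → f/3.2 → f/2.8 → f/2.5 → f/2.2 → f/2 → f/1.8 → f/1.6 — 2 1/3 stops larger aperture (brighter).
Net so far: 1 stop brighter. Shutter speed: 1 → 0.8 → 0.6 → 0.5.

0.5 s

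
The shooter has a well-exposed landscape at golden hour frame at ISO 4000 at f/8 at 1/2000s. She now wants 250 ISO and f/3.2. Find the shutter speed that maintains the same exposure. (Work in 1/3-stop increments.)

ISO: 4000 → 3200 → 2500 → 2000 → 1600 → 1250 → 1000 → 800 → 640 → 500 → 400 → 320 → 250 — 4 stops lower (darker).
Aperture: f/8 → f/7.1 → f/6.3 → f/5.6 → f/5 → f/4.5 → f/4 → f/3.5 → f/3.2 — 2 2/3 stops larger aperture (brighter).
Net change so far: 1 1/3 stops darker. Offset with the shutter speed: 1/2000 → 1/1600 → 1/1250 → 1/1000 → 1/800.

1/800s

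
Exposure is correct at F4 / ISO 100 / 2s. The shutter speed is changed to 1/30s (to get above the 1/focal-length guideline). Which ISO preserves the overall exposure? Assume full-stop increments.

Shutter speed: 2 → 1 → 1/2 → 1/4 → 1/8 → 1/15 → 1/30 — 6 stops faster (darker).
Need 6 stops brighter from the ISO: 100 → 200 → 400 → 800 → 1600 → 3200 → 6400.

ISO 6400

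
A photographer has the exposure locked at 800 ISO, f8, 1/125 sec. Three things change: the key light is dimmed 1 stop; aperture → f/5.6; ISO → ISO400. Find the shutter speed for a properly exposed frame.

Scene light: 1 stop darker.
Aperture: f/8 → f/5.6 — 1 stop opened up (brighter).
ISO: 800 → 400 — 1 stop lower (darker).
Net so far: 1 stop darker. Shutter speed: 1/125 → 1/60.

1/60s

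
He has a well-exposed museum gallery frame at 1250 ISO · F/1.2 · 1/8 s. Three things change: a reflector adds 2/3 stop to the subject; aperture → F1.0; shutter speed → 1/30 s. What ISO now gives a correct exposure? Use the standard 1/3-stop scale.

ISO 2000

Scene light: 2/3 stop brighter.
Aperture: f/1.2 → f/1.1 → f/1.0 — 2/3 stop wider (brighter).
Shutter speed: 1/8 → 1/10 → 1/13 → 1/15 → 1/20 → 1/25 → 1/30 — 2 stops shorter (darker).
Net so far: 2/3 stop darker. ISO: 1250 → 1600 → 2000.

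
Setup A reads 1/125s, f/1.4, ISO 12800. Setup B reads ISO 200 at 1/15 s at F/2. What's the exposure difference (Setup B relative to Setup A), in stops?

4 stops darker

Aperture: f/1.4 → f/2 — 1 stop smaller aperture (darker).
Shutter speed: 1/125 → 1/60 → 1/30 → 1/15 — 3 stops longer (brighter).
ISO: 12800 → 6400 → 3200 → 1600 → 800 → 400 → 200 — 6 stops dropped (darker).
Net: −1 +3 −6 = −4 stops.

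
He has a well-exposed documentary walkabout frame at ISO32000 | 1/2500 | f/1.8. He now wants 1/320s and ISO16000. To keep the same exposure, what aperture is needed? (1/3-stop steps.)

Shutter speed: 1/2500 → 1/2000 → 1/1600 → 1/1250 → 1/1000 → 1/800 → 1/640 → 1/500 → 1/400 → 1/320 — 3 stops slower (brighter).
ISO: 32000 → 25600 → 20000 → 16000 — 1 stop dropped (darker).
Net change so far: 2 stops brighter. Offset with the aperture: f/1.8 → f/2 → f/2.2 → f/2.5 → f/2.8 → f/3.2 → f/3.5.

f/3.5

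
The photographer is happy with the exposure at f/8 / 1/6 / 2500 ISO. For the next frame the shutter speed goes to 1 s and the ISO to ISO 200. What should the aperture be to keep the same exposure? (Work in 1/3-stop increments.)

Shutter speed: 1/6 → 1/5 → 1/4 → 0.3 → 0.4 → 0.5 → 0.6 → 0.8 → 1 — 2 2/3 stops slower (brighter).
ISO: 2500 → 2000 → 1600 → 1250 → 1000 → 800 → 640 → 500 → 400 → 320 → 250 → 200 — 3 2/3 stops dropped (darker).
Net change so far: 1 stop darker. Offset with the aperture: f/8 → f/7.1 → f/6.3 → f/5.6.

f/5.6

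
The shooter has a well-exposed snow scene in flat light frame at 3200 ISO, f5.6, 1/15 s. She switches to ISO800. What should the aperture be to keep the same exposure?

ISO: 3200 → 1600 → 800 — 2 stops lower (darker).
Need 2 stops brighter from the aperture: f/5.6 → f/4 → f/2.8.

f/2.8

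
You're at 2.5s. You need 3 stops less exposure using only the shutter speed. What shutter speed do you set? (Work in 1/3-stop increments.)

0.3 s

Shutter speed: 2.5 → 2 → 1.6 → 1.3 → 1 → 0.8 → 0.6 → 0.5 → 0.4 → 0.3 — 3 stops shorter (darker).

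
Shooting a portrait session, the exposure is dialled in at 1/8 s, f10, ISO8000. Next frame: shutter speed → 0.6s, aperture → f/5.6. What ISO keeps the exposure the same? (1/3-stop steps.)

Shutter speed: 1/8 → 1/6 → 1/5 → 1/4 → 0.3 → 0.4 → 0.5 → 0.6 — 2 1/3 stops slower (brighter).
Aperture: f/10 → f/9 → f/8 → f/7.1 → f/6.3 → f/5.6 — 1 2/3 stops larger aperture (brighter).
Net change so far: 4 stops brighter. Offset with the ISO: 8000 → 6400 → 5000 → 4000 → 3200 → 2500 → 2000 → 1600 → 1250 → 1000 → 800 → 640 → 500.

ISO 500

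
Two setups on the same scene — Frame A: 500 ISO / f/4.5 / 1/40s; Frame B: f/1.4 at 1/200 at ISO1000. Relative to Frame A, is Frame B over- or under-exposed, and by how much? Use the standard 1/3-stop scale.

Aperture: f/4.5 → f/4 → f/3.5 → f/3.2 → f/2.8 → f/2.5 → f/2.2 → f/2 → f/1.8 → f/1.6 → f/1.4 — 3 1/3 stops wider (brighter).
Shutter speed: 1/40 → 1/50 → 1/60 → 1/80 → 1/100 → 1/125 → 1/160 → 1/200 — 2 1/3 stops faster (darker).
ISO: 500 → 640 → 800 → 1000 — 1 stop raised (brighter).
Net: +3 1/3 −2 1/3 +1 = +2 stops.

2 stops brighter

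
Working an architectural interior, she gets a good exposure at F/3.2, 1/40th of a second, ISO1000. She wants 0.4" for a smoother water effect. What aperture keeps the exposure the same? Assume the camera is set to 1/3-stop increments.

Shutter speed: 1/40 → 1/30 → 1/25 → 1/20 → 1/15 → 1/13 → 1/10 → 1/8 → 1/6 → 1/5 → 1/4 → 0.3 → 0.4 — 4 stops slower (brighter).
Need 4 stops darker from the aperture: f/3.2 → f/3.5 → f/4 → f/4.5 → f/5 → f/5.6 → f/6.3 → f/7.1 → f/8 → f/9 → f/10 → f/11 → f/13.

f/13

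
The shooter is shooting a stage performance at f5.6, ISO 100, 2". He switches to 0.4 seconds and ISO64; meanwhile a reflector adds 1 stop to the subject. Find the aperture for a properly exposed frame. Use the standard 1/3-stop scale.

f/2.8

Scene light: 1 stop brighter.
Shutter speed: 2 → 1.6 → 1.3 → 1 → 0.8 → 0.6 → 0.5 → 0.4 — 2 1/3 stops faster (darker).
ISO: 100 → 80 → 64 — 2/3 stop lower (darker).
Net so far: 2 stops darker. Aperture: f/5.6 → f/5 → f/4.5 → f/4 → f/3.5 → f/3.2 → f/2.8.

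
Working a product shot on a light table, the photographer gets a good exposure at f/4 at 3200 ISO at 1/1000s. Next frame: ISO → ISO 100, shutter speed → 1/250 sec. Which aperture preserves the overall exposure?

f/1.4

ISO: 3200 → 1600 → 800 → 400 → 200 → 100 — 5 stops dropped (darker).
Shutter speed: 1/1000 → 1/500 → 1/250 — 2 stops longer (brighter).
Net change so far: 3 stops darker. Offset with the aperture: f/4 → f/2.8 → f/2 → f/1.4.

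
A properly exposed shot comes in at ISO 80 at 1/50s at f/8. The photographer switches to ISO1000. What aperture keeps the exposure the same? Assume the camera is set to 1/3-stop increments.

f/29

ISO: 80 → 100 → 125 → 160 → 200 → 250 → 320 → 400 → 500 → 640 → 800 → 1000 — 3 2/3 stops higher (brighter).
Need 3 2/3 stops darker from the aperture: f/8 → f/9 → f/10 → f/11 → f/13 → f/14 → f/16 → f/18 → f/20 → f/22 → f/25 → f/29.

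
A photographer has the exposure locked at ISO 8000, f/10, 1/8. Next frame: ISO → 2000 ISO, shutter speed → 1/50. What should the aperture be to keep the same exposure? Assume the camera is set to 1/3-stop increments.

ISO: 8000 → 6400 → 5000 → 4000 → 3200 → 2500 → 2000 — 2 stops lower (darker).
Shutter speed: 1/8 → 1/10 → 1/13 → 1/15 → 1/20 → 1/25 → 1/30 → 1/40 → 1/50 — 2 2/3 stops faster (darker).
Net change so far: 4 2/3 stops darker. Offset with the aperture: f/10 → f/9 → f/8 → f/7.1 → f/6.3 → f/5.6 → f/5 → f/4.5 → f/4 → f/3.5 → f/3.2 → f/2.8 → f/2.5 → f/2.2 → f/2.

f/2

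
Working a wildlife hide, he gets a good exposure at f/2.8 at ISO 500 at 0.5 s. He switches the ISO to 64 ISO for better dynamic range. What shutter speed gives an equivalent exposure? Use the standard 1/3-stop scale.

4 s

ISO: 500 → 400 → 320 → 250 → 200 → 160 → 125 → 100 → 80 → 64 — 3 stops dropped (darker).
Need 3 stops brighter from the shutter speed: 0.5 → 0.6 → 0.8 → 1 → 1.3 → 1.6 → 2 → 2.5 → 3.2 → 4.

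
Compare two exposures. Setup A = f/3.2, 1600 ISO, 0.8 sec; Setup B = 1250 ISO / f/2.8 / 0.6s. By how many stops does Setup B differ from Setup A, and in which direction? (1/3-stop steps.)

1/3 stop darker

Aperture: f/3.2 → f/2.8 — 1/3 stop wider (brighter).
Shutter speed: 0.8 → 0.6 — 1/3 stop faster (darker).
ISO: 1600 → 1250 — 1/3 stop lower (darker).
Net: +1/3 −1/3 −1/3 = −1/3 stops.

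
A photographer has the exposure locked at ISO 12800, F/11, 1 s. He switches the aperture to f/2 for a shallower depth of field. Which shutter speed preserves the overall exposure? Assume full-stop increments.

Aperture: f/11 → f/8 → f/5.6 → f/4 → f/2.8 → f/2 — 5 stops larger aperture (brighter).
Need 5 stops darker from the shutter speed: 1 → 1/2 → 1/4 → 1/8 → 1/15 → 1/30.

1/30s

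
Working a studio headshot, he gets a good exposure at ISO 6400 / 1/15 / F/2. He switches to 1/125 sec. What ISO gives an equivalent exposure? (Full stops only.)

ISO 51200

Shutter speed: 1/15 → 1/30 → 1/60 → 1/125 — 3 stops faster (darker).
Need 3 stops brighter from the ISO: 6400 → 12800 → 25600 → 51200.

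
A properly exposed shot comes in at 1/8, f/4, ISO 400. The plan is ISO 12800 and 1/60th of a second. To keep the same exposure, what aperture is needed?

f/8

ISO: 400 → 800 → 1600 → 3200 → 6400 → 12800 — 5 stops higher (brighter).
Shutter speed: 1/8 → 1/15 → 1/30 → 1/60 — 3 stops faster (darker).
Net change so far: 2 stops brighter. Offset with the aperture: f/4 → f/5.6 → f/8.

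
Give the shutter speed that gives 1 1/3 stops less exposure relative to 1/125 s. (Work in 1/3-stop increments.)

Shutter speed: 1/125 → 1/160 → 1/200 → 1/250 → 1/320 — 1 1/3 stops faster (darker).

1/320s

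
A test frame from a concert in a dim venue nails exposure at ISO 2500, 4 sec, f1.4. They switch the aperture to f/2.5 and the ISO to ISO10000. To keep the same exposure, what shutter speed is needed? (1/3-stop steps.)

Aperture: f/1.4 → f/1.6 → f/1.8 → f/2 → f/2.2 → f/2.5 — 1 2/3 stops smaller aperture (darker).
ISO: 2500 → 3200 → 4000 → 5000 → 6400 → 8000 → 10000 — 2 stops raised (brighter).
Net change so far: 1/3 stop brighter. Offset with the shutter speed: 4 → 3.2.

3.2 s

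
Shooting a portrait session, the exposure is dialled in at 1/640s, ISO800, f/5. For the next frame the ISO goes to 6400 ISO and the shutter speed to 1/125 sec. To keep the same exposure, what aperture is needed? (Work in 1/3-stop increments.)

ISO: 800 → 1000 → 1250 → 1600 → 2000 → 2500 → 3200 → 4000 → 5000 → 6400 — 3 stops raised (brighter).
Shutter speed: 1/640 → 1/500 → 1/400 → 1/320 → 1/250 → 1/200 → 1/160 → 1/125 — 2 1/3 stops longer (brighter).
Net change so far: 5 1/3 stops brighter. Offset with the aperture: f/5 → f/5.6 → f/6.3 → f/7.1 → f/8 → f/9 → f/10 → f/11 → f/13 → f/14 → f/16 → f/18 → f/20 → f/22 → f/25 → f/29 → f/32.

f/32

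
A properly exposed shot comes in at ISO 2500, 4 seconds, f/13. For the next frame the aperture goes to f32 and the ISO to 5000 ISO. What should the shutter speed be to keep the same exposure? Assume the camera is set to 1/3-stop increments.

Aperture: f/13 → f/14 → f/16 → f/18 → f/20 → f/22 → f/25 → f/29 → f/32 — 2 2/3 stops stopped down (darker).
ISO: 2500 → 3200 → 4000 → 5000 — 1 stop higher (brighter).
Net change so far: 1 2/3 stops darker. Offset with the shutter speed: 4 → 5 → 6 → 8 → 10 → 13.

13 s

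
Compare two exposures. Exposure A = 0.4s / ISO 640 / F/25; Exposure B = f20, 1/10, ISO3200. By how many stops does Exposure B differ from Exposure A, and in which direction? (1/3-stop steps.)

1 stop brighter

Aperture: f/25 → f/22 → f/20 — 2/3 stop wider (brighter).
Shutter speed: 0.4 → 0.3 → 1/4 → 1/5 → 1/6 → 1/8 → 1/10 — 2 stops shorter (darker).
ISO: 640 → 800 → 1000 → 1250 → 1600 → 2000 → 2500 → 3200 — 2 1/3 stops raised (brighter).
Net: +2/3 −2 +2 1/3 = +1 stop.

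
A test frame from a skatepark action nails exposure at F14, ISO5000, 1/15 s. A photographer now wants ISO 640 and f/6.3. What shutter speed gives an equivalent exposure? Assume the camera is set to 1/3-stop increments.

ISO: 5000 → 4000 → 3200 → 2500 → 2000 → 1600 → 1250 → 1000 → 800 → 640 — 3 stops dropped (darker).
Aperture: f/14 → f/13 → f/11 → f/10 → f/9 → f/8 → f/7.1 → f/6.3 — 2 1/3 stops larger aperture (brighter).
Net change so far: 2/3 stop darker. Offset with the shutter speed: 1/15 → 1/13 → 1/10.

1/10s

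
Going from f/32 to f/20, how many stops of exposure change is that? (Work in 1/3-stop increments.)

f/32 → f/29 → f/25 → f/22 → f/20 — count the steps: 4 third-stops = 1 1/3 stops.

1 1/3 stops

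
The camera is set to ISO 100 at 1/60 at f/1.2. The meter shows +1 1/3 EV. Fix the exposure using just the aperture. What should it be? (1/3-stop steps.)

f/2

Overexposed by 1 1/3 stops → need 1 1/3 stops darker.
Aperture: f/1.2 → f/1.4 → f/1.6 → f/1.8 → f/2.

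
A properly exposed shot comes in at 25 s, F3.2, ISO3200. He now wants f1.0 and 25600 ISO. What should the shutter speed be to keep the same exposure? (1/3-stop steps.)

0.3 s

Aperture: f/3.2 → f/2.8 → f/2.5 → f/2.2 → f/2 → f/1.8 → f/1.6 → f/1.4 → f/1.2 → f/1.1 → f/1.0 — 3 1/3 stops wider (brighter).
ISO: 3200 → 4000 → 5000 → 6400 → 8000 → 10000 → 12800 → 16000 → 20000 → 25600 — 3 stops raised (brighter).
Net change so far: 6 1/3 stops brighter. Offset with the shutter speed: 25 → 20 → 15 → 13 → 10 → 8 → 6 → 5 → 4 → 3.2 → 2.5 → 2 → 1.6 → 1.3 → 1 → 0.8 → 0.6 → 0.5 → 0.4 → 0.3.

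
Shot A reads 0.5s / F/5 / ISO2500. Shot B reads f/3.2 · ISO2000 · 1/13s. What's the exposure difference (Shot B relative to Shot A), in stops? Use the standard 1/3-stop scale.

1 2/3 stops darker

Aperture: f/5 → f/4.5 → f/4 → f/3.5 → f/3.2 — 1 1/3 stops wider (brighter).
Shutter speed: 0.5 → 0.4 → 0.3 → 1/4 → 1/5 → 1/6 → 1/8 → 1/10 → 1/13 — 2 2/3 stops shorter (darker).
ISO: 2500 → 2000 — 1/3 stop lower (darker).
Net: +1 1/3 −2 2/3 −1/3 = −1 2/3 stops.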